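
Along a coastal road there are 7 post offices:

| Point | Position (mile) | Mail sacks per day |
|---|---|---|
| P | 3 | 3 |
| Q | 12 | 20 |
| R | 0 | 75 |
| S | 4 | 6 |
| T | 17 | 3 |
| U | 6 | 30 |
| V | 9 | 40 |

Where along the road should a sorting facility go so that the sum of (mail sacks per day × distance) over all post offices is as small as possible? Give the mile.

x = 6

For a sum of weighted absolute distances on a line, the optimum is the weighted median (not the mean). Total weight W = 177; half-weight = 88.5.
Sort by position and accumulate weight:
  mile 0 (R, w=75) → cum 75
  mile 3 (P, w=3) → cum 78
  mile 4 (S, w=6) → cum 84
  mile 6 (U, w=30) → cum 114  ≥ 88.5 → median here
  mile 9 (V, w=40) → cum 154
  mile 12 (Q, w=20) → cum 174
  mile 17 (T, w=3) → cum 177
Optimal location: mile 6.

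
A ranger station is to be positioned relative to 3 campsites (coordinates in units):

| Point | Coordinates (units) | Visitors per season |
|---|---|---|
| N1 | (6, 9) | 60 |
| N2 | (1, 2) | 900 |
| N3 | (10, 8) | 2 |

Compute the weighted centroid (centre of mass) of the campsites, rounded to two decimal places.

The minimiser of Σwᵢ‖p−pᵢ‖² is the weighted centroid p* = (Σwᵢpᵢ)/(Σwᵢ).
Σwᵢ = 962.
Σwᵢxᵢ = 60·6 + 900·1 + 2·10 = 1280.
Σwᵢyᵢ = 60·9 + 900·2 + 2·8 = 2356.
x* = 1280/962 = 1.33, y* = 2356/962 = 2.45.

(1.33, 2.45)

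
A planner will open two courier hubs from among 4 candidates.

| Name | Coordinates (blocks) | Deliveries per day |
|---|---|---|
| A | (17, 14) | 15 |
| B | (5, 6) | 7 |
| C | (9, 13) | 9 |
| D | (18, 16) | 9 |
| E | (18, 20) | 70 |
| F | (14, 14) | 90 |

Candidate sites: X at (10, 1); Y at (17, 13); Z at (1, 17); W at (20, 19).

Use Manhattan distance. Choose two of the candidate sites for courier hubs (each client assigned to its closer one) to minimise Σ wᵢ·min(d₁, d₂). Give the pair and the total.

Evaluate every pair (each demand assigned to the nearer of the two):
  {Y, W}: total = 826
  {X, Y}: total = 1113
  {Y, Z}: total = 1148
  {X, W}: total = 1552
  {Z, W}: total = 1578
  {X, Z}: total = 3465
Best pair: {Y, W} with total 826.

{Y, W}, total 826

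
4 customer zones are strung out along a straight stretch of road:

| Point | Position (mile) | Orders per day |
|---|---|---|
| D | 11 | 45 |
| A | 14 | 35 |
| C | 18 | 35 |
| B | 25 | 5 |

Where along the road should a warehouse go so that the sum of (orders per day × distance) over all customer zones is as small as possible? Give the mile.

For a sum of weighted absolute distances on a line, the optimum is the weighted median (not the mean). Total weight W = 120; half-weight = 60.
Sort by position and accumulate weight:
  mile 11 (D, w=45) → cum 45
  mile 14 (A, w=35) → cum 80  ≥ 60 → median here
  mile 18 (C, w=35) → cum 115
  mile 25 (B, w=5) → cum 120
Optimal location: mile 14.

x = 14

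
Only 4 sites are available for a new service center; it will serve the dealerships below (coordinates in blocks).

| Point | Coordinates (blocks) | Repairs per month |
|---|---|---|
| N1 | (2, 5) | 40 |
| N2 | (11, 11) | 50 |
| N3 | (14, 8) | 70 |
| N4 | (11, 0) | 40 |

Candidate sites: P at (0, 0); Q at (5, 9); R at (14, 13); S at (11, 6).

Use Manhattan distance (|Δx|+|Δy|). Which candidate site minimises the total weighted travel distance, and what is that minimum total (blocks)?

Total weighted distance at each candidate:
  P (0, 0): total = 3360
  Q (5, 9): total = 1980
  R (14, 13): total = 2040
  S (11, 6): total = 1240
Minimum is at S with total 1240 blocks.

S, total 1240 blocks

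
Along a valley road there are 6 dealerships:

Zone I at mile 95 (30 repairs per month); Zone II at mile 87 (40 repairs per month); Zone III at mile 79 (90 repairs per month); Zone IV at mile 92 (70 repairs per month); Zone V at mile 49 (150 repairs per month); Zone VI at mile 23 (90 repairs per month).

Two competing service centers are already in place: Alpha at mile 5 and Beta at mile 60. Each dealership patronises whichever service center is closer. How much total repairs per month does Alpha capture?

The indifferent point is the midpoint (5+60)/2 = 32.5; dealerships left of it (closer to Alpha at 5) go to Alpha, those right go to Beta.
  Zone VI at 23 (w=90) → Alpha
  Zone V at 49 (w=150) → Beta
  Zone III at 79 (w=90) → Beta
  Zone II at 87 (w=40) → Beta
  Zone IV at 92 (w=70) → Beta
  Zone I at 95 (w=30) → Beta
Alpha captures 90; Beta captures 380.

90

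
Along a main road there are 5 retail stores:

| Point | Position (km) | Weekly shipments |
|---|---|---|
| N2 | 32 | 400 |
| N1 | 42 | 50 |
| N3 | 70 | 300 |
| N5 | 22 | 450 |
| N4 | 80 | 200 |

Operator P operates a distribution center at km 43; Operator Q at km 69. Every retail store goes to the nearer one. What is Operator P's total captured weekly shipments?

The indifferent point is the midpoint (43+69)/2 = 56; retail stores left of it (closer to Operator P at 43) go to Operator P, those right go to Operator Q.
  N5 at 22 (w=450) → Operator P
  N2 at 32 (w=400) → Operator P
  N1 at 42 (w=50) → Operator P
  N3 at 70 (w=300) → Operator Q
  N4 at 80 (w=200) → Operator Q
Operator P captures 900; Operator Q captures 500.

900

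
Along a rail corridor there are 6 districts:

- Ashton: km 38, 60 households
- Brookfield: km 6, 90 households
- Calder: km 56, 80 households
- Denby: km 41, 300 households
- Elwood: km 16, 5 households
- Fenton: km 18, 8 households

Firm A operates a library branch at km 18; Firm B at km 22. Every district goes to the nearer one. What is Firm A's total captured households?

The indifferent point is the midpoint (18+22)/2 = 20; districts left of it (closer to Firm A at 18) go to Firm A, those right go to Firm B.
  Brookfield at 6 (w=90) → Firm A
  Elwood at 16 (w=5) → Firm A
  Fenton at 18 (w=8) → Firm A
  Ashton at 38 (w=60) → Firm B
  Denby at 41 (w=300) → Firm B
  Calder at 56 (w=80) → Firm B
Firm A captures 103; Firm B captures 440.

103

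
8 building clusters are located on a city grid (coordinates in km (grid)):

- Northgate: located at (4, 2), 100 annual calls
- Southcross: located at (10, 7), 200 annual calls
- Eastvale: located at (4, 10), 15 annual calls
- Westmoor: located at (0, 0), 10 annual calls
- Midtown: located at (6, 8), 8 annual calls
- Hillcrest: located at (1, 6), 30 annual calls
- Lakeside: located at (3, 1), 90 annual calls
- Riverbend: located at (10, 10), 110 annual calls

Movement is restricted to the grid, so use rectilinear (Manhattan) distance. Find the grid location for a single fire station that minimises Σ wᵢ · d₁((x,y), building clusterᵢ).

(10, 7)

Manhattan distance separates: Σwᵢ(|x−xᵢ|+|y−yᵢ|) = Σwᵢ|x−xᵢ| + Σwᵢ|y−yᵢ|, so x and y are optimised independently as 1-D weighted medians.
Total weight W = 563; half = 281.5.
x-coordinate, sorted with cumulative weight:
  x=0 (Westmoor, w=10) cum 10
  x=1 (Hillcrest, w=30) cum 40
  x=3 (Lakeside, w=90) cum 130
  x=4 (Northgate, w=100) cum 230
  x=4 (Eastvale, w=15) cum 245
  x=6 (Midtown, w=8) cum 253
  x=10 (Southcross, w=200) cum 453  ← median
  x=10 (Riverbend, w=110) cum 563
⇒ x* = 10
y-coordinate, sorted with cumulative weight:
  y=0 (Westmoor, w=10) cum 10
  y=1 (Lakeside, w=90) cum 100
  y=2 (Northgate, w=100) cum 200
  y=6 (Hillcrest, w=30) cum 230
  y=7 (Southcross, w=200) cum 430  ← median
  y=8 (Midtown, w=8) cum 438
  y=10 (Eastvale, w=15) cum 453
  y=10 (Riverbend, w=110) cum 563
⇒ y* = 7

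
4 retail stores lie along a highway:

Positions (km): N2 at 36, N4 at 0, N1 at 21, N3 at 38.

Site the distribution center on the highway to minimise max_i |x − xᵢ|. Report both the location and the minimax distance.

location 19, max distance 19

The 1-center on a line is the midpoint of the two extreme points: leftmost at 0, rightmost at 38.
Optimal location = (0 + 38)/2 = 19; maximum distance = (38 − 0)/2 = 19.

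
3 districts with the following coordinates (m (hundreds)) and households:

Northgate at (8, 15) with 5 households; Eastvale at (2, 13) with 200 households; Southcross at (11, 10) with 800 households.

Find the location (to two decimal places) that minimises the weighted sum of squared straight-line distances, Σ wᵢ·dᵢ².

The minimiser of Σwᵢ‖p−pᵢ‖² is the weighted centroid p* = (Σwᵢpᵢ)/(Σwᵢ).
Σwᵢ = 1005.
Σwᵢxᵢ = 5·8 + 200·2 + 800·11 = 9240.
Σwᵢyᵢ = 5·15 + 200·13 + 800·10 = 10675.
x* = 9240/1005 = 9.19, y* = 10675/1005 = 10.62.

(9.19, 10.62)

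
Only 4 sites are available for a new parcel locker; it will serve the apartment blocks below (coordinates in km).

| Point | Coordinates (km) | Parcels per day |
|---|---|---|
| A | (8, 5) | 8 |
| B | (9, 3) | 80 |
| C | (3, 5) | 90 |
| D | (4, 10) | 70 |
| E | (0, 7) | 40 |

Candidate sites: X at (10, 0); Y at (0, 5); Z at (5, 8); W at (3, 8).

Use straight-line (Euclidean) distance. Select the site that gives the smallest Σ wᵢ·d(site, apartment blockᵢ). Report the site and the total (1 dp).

W, total 1224.5 km

Total weighted distance at each candidate:
  X (10, 0): total = 2374.9
  Y (0, 5): total = 1599.8
  Z (5, 8): total = 1231.2
  W (3, 8): total = 1224.5
Minimum is at W with total 1224.5 km.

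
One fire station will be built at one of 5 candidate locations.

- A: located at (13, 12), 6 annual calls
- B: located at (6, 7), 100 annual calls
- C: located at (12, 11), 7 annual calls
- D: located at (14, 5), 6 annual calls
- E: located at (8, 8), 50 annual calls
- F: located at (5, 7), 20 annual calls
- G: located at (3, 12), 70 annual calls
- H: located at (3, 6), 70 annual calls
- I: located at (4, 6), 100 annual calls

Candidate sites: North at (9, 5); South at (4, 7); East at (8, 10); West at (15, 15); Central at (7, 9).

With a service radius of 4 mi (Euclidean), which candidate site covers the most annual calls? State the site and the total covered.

South, covering 290

Coverage radius r = 4 mi; a point is covered iff (Δx)²+(Δy)² ≤ 4² = 16.
  North (9, 5): covers {B, E} → 150
  South (4, 7): covers {B, F, H, I} → 290
  East (8, 10): covers {B, E} → 150
  West (15, 15): covers {A} → 6
  Central (7, 9): covers {B, E, F} → 170
Maximum coverage at South: 290 annual calls.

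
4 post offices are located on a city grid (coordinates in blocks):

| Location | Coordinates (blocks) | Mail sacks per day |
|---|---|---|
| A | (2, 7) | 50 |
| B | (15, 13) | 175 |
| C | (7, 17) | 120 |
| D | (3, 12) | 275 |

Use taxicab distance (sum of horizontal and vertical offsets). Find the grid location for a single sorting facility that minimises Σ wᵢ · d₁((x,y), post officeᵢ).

Manhattan distance separates: Σwᵢ(|x−xᵢ|+|y−yᵢ|) = Σwᵢ|x−xᵢ| + Σwᵢ|y−yᵢ|, so x and y are optimised independently as 1-D weighted medians.
Total weight W = 620; half = 310.
x-coordinate, sorted with cumulative weight:
  x=2 (A, w=50) cum 50
  x=3 (D, w=275) cum 325  ← median
  x=7 (C, w=120) cum 445
  x=15 (B, w=175) cum 620
⇒ x* = 3
y-coordinate, sorted with cumulative weight:
  y=7 (A, w=50) cum 50
  y=12 (D, w=275) cum 325  ← median
  y=13 (B, w=175) cum 500
  y=17 (C, w=120) cum 620
⇒ y* = 12

(3, 12)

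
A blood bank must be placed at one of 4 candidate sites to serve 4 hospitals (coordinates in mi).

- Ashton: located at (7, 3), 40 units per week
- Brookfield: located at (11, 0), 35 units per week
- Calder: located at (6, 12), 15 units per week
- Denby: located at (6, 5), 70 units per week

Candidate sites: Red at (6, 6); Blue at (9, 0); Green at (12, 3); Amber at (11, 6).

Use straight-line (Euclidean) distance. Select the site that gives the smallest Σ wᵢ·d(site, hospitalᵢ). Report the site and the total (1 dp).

Red, total 559.8 mi

Total weighted distance at each candidate:
  Red (6, 6): total = 559.8
  Blue (9, 0): total = 807.9
  Green (12, 3): total = 915.6
  Amber (11, 6): total = 884.1
Minimum is at Red with total 559.8 mi.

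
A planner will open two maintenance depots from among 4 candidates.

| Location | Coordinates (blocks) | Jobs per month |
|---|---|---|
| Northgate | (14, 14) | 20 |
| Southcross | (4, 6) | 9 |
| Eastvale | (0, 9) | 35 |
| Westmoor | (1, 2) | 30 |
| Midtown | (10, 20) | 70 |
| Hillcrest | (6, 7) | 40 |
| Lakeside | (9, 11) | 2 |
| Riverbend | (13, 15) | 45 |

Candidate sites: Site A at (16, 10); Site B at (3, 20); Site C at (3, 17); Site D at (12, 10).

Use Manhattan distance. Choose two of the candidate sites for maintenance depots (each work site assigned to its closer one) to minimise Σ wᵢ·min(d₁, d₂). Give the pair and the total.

Evaluate every pair (each demand assigned to the nearer of the two):
  {Site B, Site D}: total = 2381
  {Site C, Site D}: total = 2461
  {Site A, Site C}: total = 2719
  {Site A, Site B}: total = 2731
  {Site A, Site D}: total = 2731
  {Site B, Site C}: total = 2857
Best pair: {Site B, Site D} with total 2381.

{Site B, Site D}, total 2381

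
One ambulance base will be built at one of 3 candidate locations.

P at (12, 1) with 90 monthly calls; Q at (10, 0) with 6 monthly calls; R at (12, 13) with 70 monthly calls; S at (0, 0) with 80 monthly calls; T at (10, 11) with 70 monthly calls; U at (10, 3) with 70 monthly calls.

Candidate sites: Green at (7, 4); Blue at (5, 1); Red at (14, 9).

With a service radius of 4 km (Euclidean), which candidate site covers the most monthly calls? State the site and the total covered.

Coverage radius r = 4 km; a point is covered iff (Δx)²+(Δy)² ≤ 4² = 16.
  Green (7, 4): covers {U} → 70
  Blue (5, 1): covers {none} → 0
  Red (14, 9): covers {none} → 0
Maximum coverage at Green: 70 monthly calls.

Green, covering 70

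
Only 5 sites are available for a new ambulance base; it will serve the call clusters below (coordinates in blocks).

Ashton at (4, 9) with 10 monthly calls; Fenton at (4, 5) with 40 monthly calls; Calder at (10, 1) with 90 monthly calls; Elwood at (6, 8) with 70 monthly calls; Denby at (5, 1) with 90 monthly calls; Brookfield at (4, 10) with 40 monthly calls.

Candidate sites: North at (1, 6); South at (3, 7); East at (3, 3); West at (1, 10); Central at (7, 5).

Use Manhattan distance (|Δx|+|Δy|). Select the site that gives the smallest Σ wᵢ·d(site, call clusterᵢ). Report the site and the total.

Total weighted distance at each candidate:
  North (1, 6): total = 3060
  South (3, 7): total = 2480
  East (3, 3): total = 2240
  West (1, 10): total = 3760
  Central (7, 5): total = 1960
Minimum is at Central with total 1960 blocks.

Central, total 1960 blocks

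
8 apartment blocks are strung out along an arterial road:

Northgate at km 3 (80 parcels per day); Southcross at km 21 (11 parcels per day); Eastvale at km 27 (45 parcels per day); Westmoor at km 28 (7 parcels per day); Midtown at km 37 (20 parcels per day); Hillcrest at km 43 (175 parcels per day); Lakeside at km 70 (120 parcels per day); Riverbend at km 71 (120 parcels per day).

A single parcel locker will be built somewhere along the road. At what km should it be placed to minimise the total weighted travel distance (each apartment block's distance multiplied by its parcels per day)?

For a sum of weighted absolute distances on a line, the optimum is the weighted median (not the mean). Total weight W = 578; half-weight = 289.
Sort by position and accumulate weight:
  km 3 (Northgate, w=80) → cum 80
  km 21 (Southcross, w=11) → cum 91
  km 27 (Eastvale, w=45) → cum 136
  km 28 (Westmoor, w=7) → cum 143
  km 37 (Midtown, w=20) → cum 163
  km 43 (Hillcrest, w=175) → cum 338  ≥ 289 → median here
  km 70 (Lakeside, w=120) → cum 458
  km 71 (Riverbend, w=120) → cum 578
Optimal location: km 43.

x = 43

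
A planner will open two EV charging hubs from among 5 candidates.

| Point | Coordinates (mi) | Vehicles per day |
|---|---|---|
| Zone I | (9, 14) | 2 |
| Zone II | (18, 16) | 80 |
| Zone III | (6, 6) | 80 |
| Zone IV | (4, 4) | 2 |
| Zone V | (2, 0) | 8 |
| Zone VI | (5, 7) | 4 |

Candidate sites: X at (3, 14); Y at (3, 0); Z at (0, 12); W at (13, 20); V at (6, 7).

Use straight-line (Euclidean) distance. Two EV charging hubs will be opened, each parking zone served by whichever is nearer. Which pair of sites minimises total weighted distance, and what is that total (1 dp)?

{W, V}, total 682.4

Evaluate every pair (each demand assigned to the nearer of the two):
  {W, V}: total = 682.4
  {Y, W}: total = 1108.7
  {Y, V}: total = 1314.4
  {Z, W}: total = 1349.0
  {X, V}: total = 1367.7
  {X, W}: total = 1369.3
  {Z, V}: total = 1370.9
  {X, Y}: total = 1804.6
  {X, Z}: total = 2044.9
  {Y, Z}: total = 2074.8
Best pair: {W, V} with total 682.4.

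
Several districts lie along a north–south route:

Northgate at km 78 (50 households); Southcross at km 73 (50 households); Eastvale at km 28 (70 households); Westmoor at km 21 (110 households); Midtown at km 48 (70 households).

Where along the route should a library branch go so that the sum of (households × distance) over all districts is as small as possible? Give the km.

x = 28

For a sum of weighted absolute distances on a line, the optimum is the weighted median (not the mean). Total weight W = 350; half-weight = 175.
Sort by position and accumulate weight:
  km 21 (Westmoor, w=110) → cum 110
  km 28 (Eastvale, w=70) → cum 180  ≥ 175 → median here
  km 48 (Midtown, w=70) → cum 250
  km 73 (Southcross, w=50) → cum 300
  km 78 (Northgate, w=50) → cum 350
Optimal location: km 28.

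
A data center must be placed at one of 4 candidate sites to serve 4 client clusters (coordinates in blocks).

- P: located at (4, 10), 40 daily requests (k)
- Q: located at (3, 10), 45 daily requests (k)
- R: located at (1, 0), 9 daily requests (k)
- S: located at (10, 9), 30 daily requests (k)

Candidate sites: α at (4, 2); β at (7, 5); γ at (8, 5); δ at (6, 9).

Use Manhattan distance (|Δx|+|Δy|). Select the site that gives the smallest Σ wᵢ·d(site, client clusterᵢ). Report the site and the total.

δ, total 546 blocks

Total weighted distance at each candidate:
  α (4, 2): total = 1160
  β (7, 5): total = 1034
  γ (8, 5): total = 1098
  δ (6, 9): total = 546
Minimum is at δ with total 546 blocks.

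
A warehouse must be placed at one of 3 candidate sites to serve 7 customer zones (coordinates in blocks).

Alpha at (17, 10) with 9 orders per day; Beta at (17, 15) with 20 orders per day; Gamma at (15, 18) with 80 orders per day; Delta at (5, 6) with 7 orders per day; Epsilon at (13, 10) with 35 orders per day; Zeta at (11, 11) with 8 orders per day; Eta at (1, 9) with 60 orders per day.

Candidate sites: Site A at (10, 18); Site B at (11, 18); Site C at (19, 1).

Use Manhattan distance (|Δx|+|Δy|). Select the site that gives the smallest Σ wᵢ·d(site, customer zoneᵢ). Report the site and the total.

Total weighted distance at each candidate:
  Site A (10, 18): total = 2383
  Site B (11, 18): total = 2298
  Site C (19, 1): total = 4461
Minimum is at Site B with total 2298 blocks.

Site B, total 2298 blocks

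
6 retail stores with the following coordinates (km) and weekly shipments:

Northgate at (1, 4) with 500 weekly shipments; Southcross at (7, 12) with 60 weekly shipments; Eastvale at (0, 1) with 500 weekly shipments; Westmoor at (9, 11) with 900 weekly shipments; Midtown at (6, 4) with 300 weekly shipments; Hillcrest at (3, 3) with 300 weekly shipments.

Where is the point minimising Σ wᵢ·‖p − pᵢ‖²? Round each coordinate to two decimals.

(4.58, 5.95)

The minimiser of Σwᵢ‖p−pᵢ‖² is the weighted centroid p* = (Σwᵢpᵢ)/(Σwᵢ).
Σwᵢ = 2560.
Σwᵢxᵢ = 500·1 + 60·7 + 500·0 + 900·9 + 300·6 + 300·3 = 11720.
Σwᵢyᵢ = 500·4 + 60·12 + 500·1 + 900·11 + 300·4 + 300·3 = 15220.
x* = 11720/2560 = 4.58, y* = 15220/2560 = 5.95.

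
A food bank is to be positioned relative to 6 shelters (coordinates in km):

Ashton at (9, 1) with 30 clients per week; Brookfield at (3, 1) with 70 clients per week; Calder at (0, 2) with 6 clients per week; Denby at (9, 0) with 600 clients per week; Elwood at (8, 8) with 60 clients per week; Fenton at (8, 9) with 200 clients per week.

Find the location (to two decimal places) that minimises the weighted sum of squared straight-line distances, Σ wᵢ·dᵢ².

(8.24, 2.48)

The minimiser of Σwᵢ‖p−pᵢ‖² is the weighted centroid p* = (Σwᵢpᵢ)/(Σwᵢ).
Σwᵢ = 966.
Σwᵢxᵢ = 30·9 + 70·3 + 6·0 + 600·9 + 60·8 + 200·8 = 7960.
Σwᵢyᵢ = 30·1 + 70·1 + 6·2 + 600·0 + 60·8 + 200·9 = 2392.
x* = 7960/966 = 8.24, y* = 2392/966 = 2.48.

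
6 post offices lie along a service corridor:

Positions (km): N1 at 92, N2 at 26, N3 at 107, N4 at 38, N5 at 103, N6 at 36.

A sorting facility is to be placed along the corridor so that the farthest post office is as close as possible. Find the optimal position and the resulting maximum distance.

location 66.5, max distance 40.5

The 1-center on a line is the midpoint of the two extreme points: leftmost at 26, rightmost at 107.
Optimal location = (26 + 107)/2 = 66.5; maximum distance = (107 − 26)/2 = 40.5.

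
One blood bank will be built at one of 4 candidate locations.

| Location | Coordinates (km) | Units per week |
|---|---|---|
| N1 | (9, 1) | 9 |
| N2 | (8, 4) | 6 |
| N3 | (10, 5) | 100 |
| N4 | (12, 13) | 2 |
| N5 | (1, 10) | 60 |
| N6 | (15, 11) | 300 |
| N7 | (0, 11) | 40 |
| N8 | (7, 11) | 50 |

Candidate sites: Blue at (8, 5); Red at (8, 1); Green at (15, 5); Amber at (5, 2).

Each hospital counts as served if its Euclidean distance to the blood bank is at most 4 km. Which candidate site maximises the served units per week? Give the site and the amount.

Blue, covering 106

Coverage radius r = 4 km; a point is covered iff (Δx)²+(Δy)² ≤ 4² = 16.
  Blue (8, 5): covers {N2, N3} → 106
  Red (8, 1): covers {N1, N2} → 15
  Green (15, 5): covers {none} → 0
  Amber (5, 2): covers {N2} → 6
Maximum coverage at Blue: 106 units per week.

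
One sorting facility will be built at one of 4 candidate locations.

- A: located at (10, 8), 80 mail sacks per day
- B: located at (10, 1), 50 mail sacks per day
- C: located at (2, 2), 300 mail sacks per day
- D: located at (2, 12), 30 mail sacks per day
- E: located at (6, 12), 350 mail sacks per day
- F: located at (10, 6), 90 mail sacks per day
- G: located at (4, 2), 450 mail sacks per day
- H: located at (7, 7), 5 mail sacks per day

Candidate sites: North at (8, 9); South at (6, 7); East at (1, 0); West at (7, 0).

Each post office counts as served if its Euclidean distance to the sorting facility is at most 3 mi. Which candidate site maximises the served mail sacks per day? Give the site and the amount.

East, covering 300

Coverage radius r = 3 mi; a point is covered iff (Δx)²+(Δy)² ≤ 3² = 9.
  North (8, 9): covers {A, H} → 85
  South (6, 7): covers {H} → 5
  East (1, 0): covers {C} → 300
  West (7, 0): covers {none} → 0
Maximum coverage at East: 300 mail sacks per day.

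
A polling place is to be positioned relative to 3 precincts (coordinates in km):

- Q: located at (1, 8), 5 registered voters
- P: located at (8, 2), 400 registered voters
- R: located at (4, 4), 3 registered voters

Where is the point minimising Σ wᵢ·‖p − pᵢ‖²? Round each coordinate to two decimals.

(7.88, 2.09)

The minimiser of Σwᵢ‖p−pᵢ‖² is the weighted centroid p* = (Σwᵢpᵢ)/(Σwᵢ).
Σwᵢ = 408.
Σwᵢxᵢ = 5·1 + 400·8 + 3·4 = 3217.
Σwᵢyᵢ = 5·8 + 400·2 + 3·4 = 852.
x* = 3217/408 = 7.88, y* = 852/408 = 2.09.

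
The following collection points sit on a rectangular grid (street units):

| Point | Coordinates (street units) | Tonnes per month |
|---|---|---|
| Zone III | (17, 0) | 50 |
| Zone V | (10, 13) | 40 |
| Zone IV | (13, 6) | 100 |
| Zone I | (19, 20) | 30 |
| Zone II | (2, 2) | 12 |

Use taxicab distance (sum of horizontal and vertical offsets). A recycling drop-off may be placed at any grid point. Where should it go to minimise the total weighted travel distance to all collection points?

(13, 6)

Manhattan distance separates: Σwᵢ(|x−xᵢ|+|y−yᵢ|) = Σwᵢ|x−xᵢ| + Σwᵢ|y−yᵢ|, so x and y are optimised independently as 1-D weighted medians.
Total weight W = 232; half = 116.
x-coordinate, sorted with cumulative weight:
  x=2 (Zone II, w=12) cum 12
  x=10 (Zone V, w=40) cum 52
  x=13 (Zone IV, w=100) cum 152  ← median
  x=17 (Zone III, w=50) cum 202
  x=19 (Zone I, w=30) cum 232
⇒ x* = 13
y-coordinate, sorted with cumulative weight:
  y=0 (Zone III, w=50) cum 50
  y=2 (Zone II, w=12) cum 62
  y=6 (Zone IV, w=100) cum 162  ← median
  y=13 (Zone V, w=40) cum 202
  y=20 (Zone I, w=30) cum 232
⇒ y* = 6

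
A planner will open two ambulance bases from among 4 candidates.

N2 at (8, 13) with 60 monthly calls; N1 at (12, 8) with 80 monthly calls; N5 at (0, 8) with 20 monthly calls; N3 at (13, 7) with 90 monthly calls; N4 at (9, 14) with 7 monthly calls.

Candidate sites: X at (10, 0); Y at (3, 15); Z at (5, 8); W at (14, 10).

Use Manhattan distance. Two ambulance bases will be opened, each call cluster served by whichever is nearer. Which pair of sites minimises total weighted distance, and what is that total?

{Z, W}, total 1323

Evaluate every pair (each demand assigned to the nearer of the two):
  {Z, W}: total = 1323
  {Y, W}: total = 1349
  {X, W}: total = 1603
  {Y, Z}: total = 1939
  {X, Z}: total = 2020
  {X, Y}: total = 2369
Best pair: {Z, W} with total 1323.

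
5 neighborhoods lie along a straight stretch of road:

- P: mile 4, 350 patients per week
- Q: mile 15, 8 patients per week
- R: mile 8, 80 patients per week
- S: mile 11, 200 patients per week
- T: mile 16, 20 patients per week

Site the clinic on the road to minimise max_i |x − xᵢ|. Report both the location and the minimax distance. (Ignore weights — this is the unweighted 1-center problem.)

location 10, max distance 6

The 1-center on a line is the midpoint of the two extreme points: leftmost at 4, rightmost at 16.
Optimal location = (4 + 16)/2 = 10; maximum distance = (16 − 4)/2 = 6.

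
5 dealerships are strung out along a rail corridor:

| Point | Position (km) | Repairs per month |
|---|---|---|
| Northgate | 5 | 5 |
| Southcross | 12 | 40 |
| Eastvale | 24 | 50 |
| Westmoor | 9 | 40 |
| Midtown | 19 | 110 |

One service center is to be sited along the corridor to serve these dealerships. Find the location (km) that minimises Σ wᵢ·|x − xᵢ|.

x = 19

For a sum of weighted absolute distances on a line, the optimum is the weighted median (not the mean). Total weight W = 245; half-weight = 122.5.
Sort by position and accumulate weight:
  km 5 (Northgate, w=5) → cum 5
  km 9 (Westmoor, w=40) → cum 45
  km 12 (Southcross, w=40) → cum 85
  km 19 (Midtown, w=110) → cum 195  ≥ 122.5 → median here
  km 24 (Eastvale, w=50) → cum 245
Optimal location: km 19.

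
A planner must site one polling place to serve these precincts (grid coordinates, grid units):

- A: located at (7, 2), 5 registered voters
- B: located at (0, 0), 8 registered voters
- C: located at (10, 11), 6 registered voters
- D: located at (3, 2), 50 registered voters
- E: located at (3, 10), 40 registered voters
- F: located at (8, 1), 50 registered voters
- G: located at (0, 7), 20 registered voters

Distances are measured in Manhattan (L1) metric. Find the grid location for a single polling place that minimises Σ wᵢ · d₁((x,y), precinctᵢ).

Manhattan distance separates: Σwᵢ(|x−xᵢ|+|y−yᵢ|) = Σwᵢ|x−xᵢ| + Σwᵢ|y−yᵢ|, so x and y are optimised independently as 1-D weighted medians.
Total weight W = 179; half = 89.5.
x-coordinate, sorted with cumulative weight:
  x=0 (B, w=8) cum 8
  x=0 (G, w=20) cum 28
  x=3 (D, w=50) cum 78
  x=3 (E, w=40) cum 118  ← median
  x=7 (A, w=5) cum 123
  x=8 (F, w=50) cum 173
  x=10 (C, w=6) cum 179
⇒ x* = 3
y-coordinate, sorted with cumulative weight:
  y=0 (B, w=8) cum 8
  y=1 (F, w=50) cum 58
  y=2 (A, w=5) cum 63
  y=2 (D, w=50) cum 113  ← median
  y=7 (G, w=20) cum 133
  y=10 (E, w=40) cum 173
  y=11 (C, w=6) cum 179
⇒ y* = 2

(3, 2)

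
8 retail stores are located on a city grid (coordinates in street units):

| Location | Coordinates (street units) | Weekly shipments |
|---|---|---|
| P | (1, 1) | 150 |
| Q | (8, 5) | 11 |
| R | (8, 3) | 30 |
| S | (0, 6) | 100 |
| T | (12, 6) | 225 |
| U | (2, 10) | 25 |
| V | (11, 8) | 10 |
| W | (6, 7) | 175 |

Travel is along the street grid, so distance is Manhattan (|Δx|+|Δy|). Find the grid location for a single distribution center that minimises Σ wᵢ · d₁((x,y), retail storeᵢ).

Manhattan distance separates: Σwᵢ(|x−xᵢ|+|y−yᵢ|) = Σwᵢ|x−xᵢ| + Σwᵢ|y−yᵢ|, so x and y are optimised independently as 1-D weighted medians.
Total weight W = 726; half = 363.
x-coordinate, sorted with cumulative weight:
  x=0 (S, w=100) cum 100
  x=1 (P, w=150) cum 250
  x=2 (U, w=25) cum 275
  x=6 (W, w=175) cum 450  ← median
  x=8 (Q, w=11) cum 461
  x=8 (R, w=30) cum 491
  x=11 (V, w=10) cum 501
  x=12 (T, w=225) cum 726
⇒ x* = 6
y-coordinate, sorted with cumulative weight:
  y=1 (P, w=150) cum 150
  y=3 (R, w=30) cum 180
  y=5 (Q, w=11) cum 191
  y=6 (S, w=100) cum 291
  y=6 (T, w=225) cum 516  ← median
  y=7 (W, w=175) cum 691
  y=8 (V, w=10) cum 701
  y=10 (U, w=25) cum 726
⇒ y* = 6

(6, 6)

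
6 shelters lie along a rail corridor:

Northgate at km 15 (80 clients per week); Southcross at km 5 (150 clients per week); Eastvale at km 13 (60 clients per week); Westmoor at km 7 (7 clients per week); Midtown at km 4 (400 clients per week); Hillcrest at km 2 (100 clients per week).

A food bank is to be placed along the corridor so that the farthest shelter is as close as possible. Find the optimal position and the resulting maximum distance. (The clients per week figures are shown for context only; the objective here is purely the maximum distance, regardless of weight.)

The 1-center on a line is the midpoint of the two extreme points: leftmost at 2, rightmost at 15.
Optimal location = (2 + 15)/2 = 8.5; maximum distance = (15 − 2)/2 = 6.5.

location 8.5, max distance 6.5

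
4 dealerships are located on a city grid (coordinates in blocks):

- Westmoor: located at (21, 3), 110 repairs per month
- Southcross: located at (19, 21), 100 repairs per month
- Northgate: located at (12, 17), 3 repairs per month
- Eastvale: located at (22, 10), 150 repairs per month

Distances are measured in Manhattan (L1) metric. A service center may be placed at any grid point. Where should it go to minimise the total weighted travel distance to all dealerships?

(21, 10)

Manhattan distance separates: Σwᵢ(|x−xᵢ|+|y−yᵢ|) = Σwᵢ|x−xᵢ| + Σwᵢ|y−yᵢ|, so x and y are optimised independently as 1-D weighted medians.
Total weight W = 363; half = 181.5.
x-coordinate, sorted with cumulative weight:
  x=12 (Northgate, w=3) cum 3
  x=19 (Southcross, w=100) cum 103
  x=21 (Westmoor, w=110) cum 213  ← median
  x=22 (Eastvale, w=150) cum 363
⇒ x* = 21
y-coordinate, sorted with cumulative weight:
  y=3 (Westmoor, w=110) cum 110
  y=10 (Eastvale, w=150) cum 260  ← median
  y=17 (Northgate, w=3) cum 263
  y=21 (Southcross, w=100) cum 363
⇒ y* = 10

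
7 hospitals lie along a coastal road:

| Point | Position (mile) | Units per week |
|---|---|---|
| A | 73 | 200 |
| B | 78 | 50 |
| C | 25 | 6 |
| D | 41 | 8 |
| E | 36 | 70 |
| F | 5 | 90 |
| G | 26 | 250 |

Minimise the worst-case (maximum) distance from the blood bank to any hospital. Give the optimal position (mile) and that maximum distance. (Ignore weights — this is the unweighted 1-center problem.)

location 41.5, max distance 36.5

The 1-center on a line is the midpoint of the two extreme points: leftmost at 5, rightmost at 78.
Optimal location = (5 + 78)/2 = 41.5; maximum distance = (78 − 5)/2 = 36.5.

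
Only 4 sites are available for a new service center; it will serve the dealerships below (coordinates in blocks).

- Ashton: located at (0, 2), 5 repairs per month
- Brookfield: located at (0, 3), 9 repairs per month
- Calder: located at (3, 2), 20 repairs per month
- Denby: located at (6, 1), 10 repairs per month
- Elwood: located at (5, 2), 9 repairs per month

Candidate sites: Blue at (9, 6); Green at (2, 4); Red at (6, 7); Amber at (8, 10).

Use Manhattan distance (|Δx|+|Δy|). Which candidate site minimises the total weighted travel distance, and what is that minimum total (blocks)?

Green, total 222 blocks

Total weighted distance at each candidate:
  Blue (9, 6): total = 525
  Green (2, 4): total = 222
  Red (6, 7): total = 419
  Amber (8, 10): total = 684
Minimum is at Green with total 222 blocks.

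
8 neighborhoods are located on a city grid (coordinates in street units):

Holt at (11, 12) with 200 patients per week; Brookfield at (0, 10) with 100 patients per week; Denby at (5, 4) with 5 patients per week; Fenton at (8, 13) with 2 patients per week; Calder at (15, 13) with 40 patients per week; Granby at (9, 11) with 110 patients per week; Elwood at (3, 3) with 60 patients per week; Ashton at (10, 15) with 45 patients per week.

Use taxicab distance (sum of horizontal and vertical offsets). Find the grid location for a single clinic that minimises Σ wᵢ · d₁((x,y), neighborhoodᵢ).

Manhattan distance separates: Σwᵢ(|x−xᵢ|+|y−yᵢ|) = Σwᵢ|x−xᵢ| + Σwᵢ|y−yᵢ|, so x and y are optimised independently as 1-D weighted medians.
Total weight W = 562; half = 281.
x-coordinate, sorted with cumulative weight:
  x=0 (Brookfield, w=100) cum 100
  x=3 (Elwood, w=60) cum 160
  x=5 (Denby, w=5) cum 165
  x=8 (Fenton, w=2) cum 167
  x=9 (Granby, w=110) cum 277
  x=10 (Ashton, w=45) cum 322  ← median
  x=11 (Holt, w=200) cum 522
  x=15 (Calder, w=40) cum 562
⇒ x* = 10
y-coordinate, sorted with cumulative weight:
  y=3 (Elwood, w=60) cum 60
  y=4 (Denby, w=5) cum 65
  y=10 (Brookfield, w=100) cum 165
  y=11 (Granby, w=110) cum 275
  y=12 (Holt, w=200) cum 475  ← median
  y=13 (Fenton, w=2) cum 477
  y=13 (Calder, w=40) cum 517
  y=15 (Ashton, w=45) cum 562
⇒ y* = 12

(10, 12)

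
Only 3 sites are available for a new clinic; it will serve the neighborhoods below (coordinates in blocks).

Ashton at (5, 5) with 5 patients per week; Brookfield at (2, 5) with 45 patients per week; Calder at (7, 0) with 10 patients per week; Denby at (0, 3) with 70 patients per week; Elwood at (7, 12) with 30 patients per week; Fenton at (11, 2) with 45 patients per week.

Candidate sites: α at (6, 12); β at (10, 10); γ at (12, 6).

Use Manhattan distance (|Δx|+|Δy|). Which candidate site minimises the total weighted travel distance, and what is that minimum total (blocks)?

γ, total 2250 blocks

Total weighted distance at each candidate:
  α (6, 12): total = 2420
  β (10, 10): total = 2510
  γ (12, 6): total = 2250
Minimum is at γ with total 2250 blocks.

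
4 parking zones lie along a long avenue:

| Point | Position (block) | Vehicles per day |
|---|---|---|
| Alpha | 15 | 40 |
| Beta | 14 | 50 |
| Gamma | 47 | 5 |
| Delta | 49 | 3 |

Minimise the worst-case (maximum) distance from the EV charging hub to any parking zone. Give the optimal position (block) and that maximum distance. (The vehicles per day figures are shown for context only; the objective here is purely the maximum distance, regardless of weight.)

The 1-center on a line is the midpoint of the two extreme points: leftmost at 14, rightmost at 49.
Optimal location = (14 + 49)/2 = 31.5; maximum distance = (49 − 14)/2 = 17.5.

location 31.5, max distance 17.5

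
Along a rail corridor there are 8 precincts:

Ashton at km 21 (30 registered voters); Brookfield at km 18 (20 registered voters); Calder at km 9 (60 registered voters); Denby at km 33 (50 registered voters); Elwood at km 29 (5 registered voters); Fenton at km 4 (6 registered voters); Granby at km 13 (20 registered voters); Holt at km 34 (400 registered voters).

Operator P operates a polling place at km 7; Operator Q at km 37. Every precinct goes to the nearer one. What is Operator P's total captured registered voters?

The indifferent point is the midpoint (7+37)/2 = 22; precincts left of it (closer to Operator P at 7) go to Operator P, those right go to Operator Q.
  Fenton at 4 (w=6) → Operator P
  Calder at 9 (w=60) → Operator P
  Granby at 13 (w=20) → Operator P
  Brookfield at 18 (w=20) → Operator P
  Ashton at 21 (w=30) → Operator P
  Elwood at 29 (w=5) → Operator Q
  Denby at 33 (w=50) → Operator Q
  Holt at 34 (w=400) → Operator Q
Operator P captures 136; Operator Q captures 455.

136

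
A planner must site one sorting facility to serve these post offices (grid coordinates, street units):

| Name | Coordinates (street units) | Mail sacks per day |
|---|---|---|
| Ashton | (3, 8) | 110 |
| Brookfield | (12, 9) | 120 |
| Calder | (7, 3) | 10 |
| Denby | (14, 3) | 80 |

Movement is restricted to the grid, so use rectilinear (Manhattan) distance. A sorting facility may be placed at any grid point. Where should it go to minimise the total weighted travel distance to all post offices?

(12, 8)

Manhattan distance separates: Σwᵢ(|x−xᵢ|+|y−yᵢ|) = Σwᵢ|x−xᵢ| + Σwᵢ|y−yᵢ|, so x and y are optimised independently as 1-D weighted medians.
Total weight W = 320; half = 160.
x-coordinate, sorted with cumulative weight:
  x=3 (Ashton, w=110) cum 110
  x=7 (Calder, w=10) cum 120
  x=12 (Brookfield, w=120) cum 240  ← median
  x=14 (Denby, w=80) cum 320
⇒ x* = 12
y-coordinate, sorted with cumulative weight:
  y=3 (Calder, w=10) cum 10
  y=3 (Denby, w=80) cum 90
  y=8 (Ashton, w=110) cum 200  ← median
  y=9 (Brookfield, w=120) cum 320
⇒ y* = 8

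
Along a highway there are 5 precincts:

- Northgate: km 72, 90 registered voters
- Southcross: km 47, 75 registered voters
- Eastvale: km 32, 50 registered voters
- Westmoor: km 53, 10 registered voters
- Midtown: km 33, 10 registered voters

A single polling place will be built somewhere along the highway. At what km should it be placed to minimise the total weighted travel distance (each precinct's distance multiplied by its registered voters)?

x = 47

For a sum of weighted absolute distances on a line, the optimum is the weighted median (not the mean). Total weight W = 235; half-weight = 117.5.
Sort by position and accumulate weight:
  km 32 (Eastvale, w=50) → cum 50
  km 33 (Midtown, w=10) → cum 60
  km 47 (Southcross, w=75) → cum 135  ≥ 117.5 → median here
  km 53 (Westmoor, w=10) → cum 145
  km 72 (Northgate, w=90) → cum 235
Optimal location: km 47.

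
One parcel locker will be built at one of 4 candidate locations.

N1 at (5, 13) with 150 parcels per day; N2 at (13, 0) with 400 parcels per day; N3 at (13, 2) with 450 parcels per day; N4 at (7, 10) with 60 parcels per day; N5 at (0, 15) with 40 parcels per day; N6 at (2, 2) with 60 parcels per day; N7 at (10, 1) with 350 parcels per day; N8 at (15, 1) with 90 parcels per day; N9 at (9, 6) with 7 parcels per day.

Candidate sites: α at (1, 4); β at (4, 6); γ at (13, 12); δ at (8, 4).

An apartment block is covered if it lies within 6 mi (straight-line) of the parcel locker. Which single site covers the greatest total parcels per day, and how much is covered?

δ, covering 807

Coverage radius r = 6 mi; a point is covered iff (Δx)²+(Δy)² ≤ 6² = 36.
  α (1, 4): covers {N6} → 60
  β (4, 6): covers {N4, N6, N9} → 127
  γ (13, 12): covers {none} → 0
  δ (8, 4): covers {N3, N7, N9} → 807
Maximum coverage at δ: 807 parcels per day.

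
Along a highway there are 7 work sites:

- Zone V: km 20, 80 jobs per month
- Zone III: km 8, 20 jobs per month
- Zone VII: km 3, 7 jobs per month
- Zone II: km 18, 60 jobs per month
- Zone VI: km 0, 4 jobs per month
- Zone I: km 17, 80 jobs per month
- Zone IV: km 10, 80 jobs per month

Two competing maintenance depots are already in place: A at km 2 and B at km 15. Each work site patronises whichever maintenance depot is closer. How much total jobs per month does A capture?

31

The indifferent point is the midpoint (2+15)/2 = 8.5; work sites left of it (closer to A at 2) go to A, those right go to B.
  Zone VI at 0 (w=4) → A
  Zone VII at 3 (w=7) → A
  Zone III at 8 (w=20) → A
  Zone IV at 10 (w=80) → B
  Zone I at 17 (w=80) → B
  Zone II at 18 (w=60) → B
  Zone V at 20 (w=80) → B
A captures 31; B captures 300.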